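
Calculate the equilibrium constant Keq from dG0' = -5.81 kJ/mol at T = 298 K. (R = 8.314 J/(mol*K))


Keq = exp(-dG0 * 1000 / (R * T))
Keq = exp(-(-5.81) * 1000 / (8.314 * 298))
Keq = 10.4337

10.4337


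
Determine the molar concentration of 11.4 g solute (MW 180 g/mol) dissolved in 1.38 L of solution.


C = (mass / MW) / volume
C = (11.4 / 180) / 1.38
C = 0.0459 M

0.0459 M


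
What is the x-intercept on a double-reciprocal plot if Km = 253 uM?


x-intercept = -1/Km
= -1/253
= -0.004 1/uM

-0.004 1/uM


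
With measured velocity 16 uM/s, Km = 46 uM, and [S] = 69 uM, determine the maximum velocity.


Vmax = v * (Km + [S]) / [S]
Vmax = 16 * (46 + 69) / 69
Vmax = 26.6667 uM/s

26.6667 uM/s


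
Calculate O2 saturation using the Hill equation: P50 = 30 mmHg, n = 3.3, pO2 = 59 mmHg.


Y = pO2^n / (P50^n + pO2^n)
Y = 59^3.3 / (30^3.3 + 59^3.3)
Y = 90.31%

90.31%


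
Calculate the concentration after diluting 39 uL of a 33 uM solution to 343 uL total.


C2 = C1 * V1 / V2
C2 = 33 * 39 / 343
C2 = 3.7522 uM

3.7522 uM


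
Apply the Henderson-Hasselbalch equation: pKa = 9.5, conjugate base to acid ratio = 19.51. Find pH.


pH = pKa + log10([A-]/[HA])
pH = 9.5 + log10(19.51)
pH = 10.7903

10.7903


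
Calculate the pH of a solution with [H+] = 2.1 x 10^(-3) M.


pH = -log10([H+])
pH = -log10(2.1 x 10^(-3))
pH = 2.6778

2.6778


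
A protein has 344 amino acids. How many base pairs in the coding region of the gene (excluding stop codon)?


Each amino acid = 1 codon = 3 bp
bp = 344 * 3 = 1032 bp

1032 bp


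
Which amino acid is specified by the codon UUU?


Standard genetic code lookup.
Codon UUU -> Phe

Phe


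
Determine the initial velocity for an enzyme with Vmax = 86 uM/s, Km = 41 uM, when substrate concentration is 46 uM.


v = Vmax * [S] / (Km + [S])
v = 86 * 46 / (41 + 46)
v = 45.4713 uM/s

45.4713 uM/s


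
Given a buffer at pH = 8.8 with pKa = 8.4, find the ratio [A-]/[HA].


[A-]/[HA] = 10^(pH - pKa)
= 10^(8.8 - 8.4)
= 2.5119

2.5119


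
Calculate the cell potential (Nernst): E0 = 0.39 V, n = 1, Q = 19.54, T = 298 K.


E = E0 - (RT/nF) * ln(Q)
E = 0.39 - (8.314 * 298 / (1 * 96485)) * ln(19.54)
E = 0.3137 V

0.3137 V


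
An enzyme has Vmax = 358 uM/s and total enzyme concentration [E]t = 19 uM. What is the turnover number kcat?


kcat = Vmax / [E]t
kcat = 358 / 19
kcat = 18.8421 s^-1

18.8421 s^-1


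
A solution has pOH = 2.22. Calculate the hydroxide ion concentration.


[OH-] = 10^(-pOH)
[OH-] = 10^(-2.22)
[OH-] = 0.006 M

0.006 M


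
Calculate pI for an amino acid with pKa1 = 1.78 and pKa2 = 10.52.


pI = (pKa1 + pKa2) / 2
pI = (1.78 + 10.52) / 2
pI = 6.15

6.15


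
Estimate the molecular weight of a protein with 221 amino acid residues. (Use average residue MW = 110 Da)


MW = n_residues * 110 Da
MW = 221 * 110
MW = 24310 Da

24310 Da


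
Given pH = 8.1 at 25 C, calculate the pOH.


pOH = 14 - pH
pOH = 14 - 8.1
pOH = 5.9

5.9


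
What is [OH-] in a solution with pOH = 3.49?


[OH-] = 10^(-pOH)
[OH-] = 10^(-3.49)
[OH-] = 3.236e-04 M

3.236e-04 M


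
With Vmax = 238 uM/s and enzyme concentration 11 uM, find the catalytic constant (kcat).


kcat = Vmax / [E]t
kcat = 238 / 11
kcat = 21.6364 s^-1

21.6364 s^-1


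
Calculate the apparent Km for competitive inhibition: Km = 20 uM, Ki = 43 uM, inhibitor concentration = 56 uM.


Km_app = Km * (1 + [I]/Ki)
Km_app = 20 * (1 + 56/43)
Km_app = 46.0465 uM

46.0465 uM


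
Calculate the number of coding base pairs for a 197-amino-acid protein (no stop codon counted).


Each amino acid = 1 codon = 3 bp
bp = 197 * 3 = 591 bp

591 bp


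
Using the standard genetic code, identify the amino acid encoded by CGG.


Standard genetic code lookup.
Codon CGG -> Arg

Arg


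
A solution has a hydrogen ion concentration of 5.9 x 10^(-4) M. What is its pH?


pH = -log10([H+])
pH = -log10(5.9 x 10^(-4))
pH = 3.2291

3.2291


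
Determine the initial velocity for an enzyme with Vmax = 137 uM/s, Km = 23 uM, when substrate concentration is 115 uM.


v = Vmax * [S] / (Km + [S])
v = 137 * 115 / (23 + 115)
v = 114.1667 uM/s

114.1667 uM/s


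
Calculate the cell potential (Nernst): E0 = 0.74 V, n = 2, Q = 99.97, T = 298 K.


E = E0 - (RT/nF) * ln(Q)
E = 0.74 - (8.314 * 298 / (2 * 96485)) * ln(99.97)
E = 0.6809 V

0.6809 V


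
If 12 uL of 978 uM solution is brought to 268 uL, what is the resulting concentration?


C2 = C1 * V1 / V2
C2 = 978 * 12 / 268
C2 = 43.791 uM

43.791 uM


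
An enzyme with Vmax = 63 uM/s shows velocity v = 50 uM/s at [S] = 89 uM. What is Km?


Km = [S] * (Vmax - v) / v
Km = 89 * (63 - 50) / 50
Km = 23.14 uM

23.14 uM


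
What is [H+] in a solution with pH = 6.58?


[H+] = 10^(-pH)
[H+] = 10^(-6.58)
[H+] = 2.630e-07 M

2.630e-07 M


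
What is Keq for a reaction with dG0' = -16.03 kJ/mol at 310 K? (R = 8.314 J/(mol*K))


Keq = exp(-dG0 * 1000 / (R * T))
Keq = exp(-(-16.03) * 1000 / (8.314 * 310))
Keq = 502.4975

502.4975


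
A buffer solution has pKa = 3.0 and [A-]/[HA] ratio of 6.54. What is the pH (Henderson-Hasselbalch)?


pH = pKa + log10([A-]/[HA])
pH = 3.0 + log10(6.54)
pH = 3.8156

3.8156


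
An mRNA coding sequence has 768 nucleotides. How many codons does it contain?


codons = nucleotides / 3
codons = 768 / 3 = 256

256


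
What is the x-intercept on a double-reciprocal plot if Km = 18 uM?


x-intercept = -1/Km
= -1/18
= -0.0556 1/uM

-0.0556 1/uM


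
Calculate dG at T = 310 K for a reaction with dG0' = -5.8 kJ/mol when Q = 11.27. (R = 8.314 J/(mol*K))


dG = dG0' + RT * ln(Q) / 1000
dG = -5.8 + 8.314 * 310 * ln(11.27) / 1000
dG = 0.4427 kJ/mol

0.4427 kJ/mol


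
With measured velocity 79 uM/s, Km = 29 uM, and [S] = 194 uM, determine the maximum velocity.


Vmax = v * (Km + [S]) / [S]
Vmax = 79 * (29 + 194) / 194
Vmax = 90.8093 uM/s

90.8093 uM/s


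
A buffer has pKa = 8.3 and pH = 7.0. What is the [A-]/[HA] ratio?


[A-]/[HA] = 10^(pH - pKa)
= 10^(7.0 - 8.3)
= 0.0501

0.0501


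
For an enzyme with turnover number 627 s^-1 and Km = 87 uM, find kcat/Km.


Catalytic efficiency = kcat / Km
= 627 / 87
= 7.2069 uM^-1*s^-1

7.2069 uM^-1*s^-1


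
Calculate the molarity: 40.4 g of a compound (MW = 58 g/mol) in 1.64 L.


C = (mass / MW) / volume
C = (40.4 / 58) / 1.64
C = 0.4247 M

0.4247 M


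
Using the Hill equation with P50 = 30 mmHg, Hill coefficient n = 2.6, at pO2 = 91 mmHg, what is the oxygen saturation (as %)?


Y = pO2^n / (P50^n + pO2^n)
Y = 91^2.6 / (30^2.6 + 91^2.6)
Y = 94.71%

94.71%


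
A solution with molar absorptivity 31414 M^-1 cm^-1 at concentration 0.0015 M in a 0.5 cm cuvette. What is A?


A = epsilon * c * l
A = 31414 * 0.0015 * 0.5
A = 23.5605

23.5605


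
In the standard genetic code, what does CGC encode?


Standard genetic code lookup.
Codon CGC -> Arg

Arg


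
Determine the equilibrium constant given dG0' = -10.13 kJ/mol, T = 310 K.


Keq = exp(-dG0 * 1000 / (R * T))
Keq = exp(-(-10.13) * 1000 / (8.314 * 310))
Keq = 50.9278

50.9278


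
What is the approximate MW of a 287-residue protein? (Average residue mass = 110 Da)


MW = n_residues * 110 Da
MW = 287 * 110
MW = 31570 Da

31570 Da


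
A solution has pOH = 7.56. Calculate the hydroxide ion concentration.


[OH-] = 10^(-pOH)
[OH-] = 10^(-7.56)
[OH-] = 2.754e-08 M

2.754e-08 M


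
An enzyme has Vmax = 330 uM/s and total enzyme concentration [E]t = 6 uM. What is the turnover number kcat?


kcat = Vmax / [E]t
kcat = 330 / 6
kcat = 55.0 s^-1

55.0 s^-1


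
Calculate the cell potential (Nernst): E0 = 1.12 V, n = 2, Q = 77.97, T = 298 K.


E = E0 - (RT/nF) * ln(Q)
E = 1.12 - (8.314 * 298 / (2 * 96485)) * ln(77.97)
E = 1.0641 V

1.0641 V


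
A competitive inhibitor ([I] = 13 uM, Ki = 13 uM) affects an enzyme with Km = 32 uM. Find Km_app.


Km_app = Km * (1 + [I]/Ki)
Km_app = 32 * (1 + 13/13)
Km_app = 64.0 uM

64.0 uM


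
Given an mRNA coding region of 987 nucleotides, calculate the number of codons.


codons = nucleotides / 3
codons = 987 / 3 = 329

329


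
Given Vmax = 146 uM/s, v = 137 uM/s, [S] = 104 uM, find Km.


Km = [S] * (Vmax - v) / v
Km = 104 * (146 - 137) / 137
Km = 6.8321 uM

6.8321 uM


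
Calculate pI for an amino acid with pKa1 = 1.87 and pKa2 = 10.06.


pI = (pKa1 + pKa2) / 2
pI = (1.87 + 10.06) / 2
pI = 5.965

5.965


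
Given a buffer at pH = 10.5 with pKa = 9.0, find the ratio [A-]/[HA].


[A-]/[HA] = 10^(pH - pKa)
= 10^(10.5 - 9.0)
= 31.6228

31.6228


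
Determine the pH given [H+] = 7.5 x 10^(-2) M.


pH = -log10([H+])
pH = -log10(7.5 x 10^(-2))
pH = 1.1249

1.1249


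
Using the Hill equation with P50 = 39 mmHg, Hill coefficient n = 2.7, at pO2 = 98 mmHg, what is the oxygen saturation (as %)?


Y = pO2^n / (P50^n + pO2^n)
Y = 98^2.7 / (39^2.7 + 98^2.7)
Y = 92.33%

92.33%


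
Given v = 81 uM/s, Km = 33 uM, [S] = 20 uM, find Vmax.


Vmax = v * (Km + [S]) / [S]
Vmax = 81 * (33 + 20) / 20
Vmax = 214.65 uM/s

214.65 uM/s


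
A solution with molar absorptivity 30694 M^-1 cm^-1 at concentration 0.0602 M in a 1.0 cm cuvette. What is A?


A = epsilon * c * l
A = 30694 * 0.0602 * 1.0
A = 1847.7788

1847.7788


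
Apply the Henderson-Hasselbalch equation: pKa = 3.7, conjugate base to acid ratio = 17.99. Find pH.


pH = pKa + log10([A-]/[HA])
pH = 3.7 + log10(17.99)
pH = 4.955

4.955


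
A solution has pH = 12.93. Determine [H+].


[H+] = 10^(-pH)
[H+] = 10^(-12.93)
[H+] = 1.175e-13 M

1.175e-13 M


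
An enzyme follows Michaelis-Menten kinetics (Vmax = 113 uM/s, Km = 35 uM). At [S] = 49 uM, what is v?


v = Vmax * [S] / (Km + [S])
v = 113 * 49 / (35 + 49)
v = 65.9167 uM/s

65.9167 uM/s


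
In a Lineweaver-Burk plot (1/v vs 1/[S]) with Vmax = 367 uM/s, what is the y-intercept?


y-intercept = 1/Vmax
= 1/367
= 0.0027 s/uM

0.0027 s/uM


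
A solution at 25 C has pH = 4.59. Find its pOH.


pOH = 14 - pH
pOH = 14 - 4.59
pOH = 9.41

9.41


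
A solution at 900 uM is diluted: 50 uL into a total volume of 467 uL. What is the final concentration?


C2 = C1 * V1 / V2
C2 = 900 * 50 / 467
C2 = 96.3597 uM

96.3597 uM


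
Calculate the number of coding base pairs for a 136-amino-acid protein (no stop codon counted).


Each amino acid = 1 codon = 3 bp
bp = 136 * 3 = 408 bp

408 bp


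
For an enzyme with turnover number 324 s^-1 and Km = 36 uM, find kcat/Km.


Catalytic efficiency = kcat / Km
= 324 / 36
= 9.0 uM^-1*s^-1

9.0 uM^-1*s^-1


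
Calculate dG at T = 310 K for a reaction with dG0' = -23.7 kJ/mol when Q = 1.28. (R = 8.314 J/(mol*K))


dG = dG0' + RT * ln(Q) / 1000
dG = -23.7 + 8.314 * 310 * ln(1.28) / 1000
dG = -23.0638 kJ/mol

-23.0638 kJ/mol


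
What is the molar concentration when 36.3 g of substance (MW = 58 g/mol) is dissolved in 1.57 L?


C = (mass / MW) / volume
C = (36.3 / 58) / 1.57
C = 0.3986 M

0.3986 M


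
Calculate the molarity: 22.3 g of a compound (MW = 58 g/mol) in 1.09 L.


C = (mass / MW) / volume
C = (22.3 / 58) / 1.09
C = 0.3527 M

0.3527 M


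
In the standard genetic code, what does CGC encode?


Standard genetic code lookup.
Codon CGC -> Arg

Arg


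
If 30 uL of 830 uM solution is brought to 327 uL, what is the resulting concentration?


C2 = C1 * V1 / V2
C2 = 830 * 30 / 327
C2 = 76.1468 uM

76.1468 uM


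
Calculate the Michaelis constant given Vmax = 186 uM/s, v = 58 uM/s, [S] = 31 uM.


Km = [S] * (Vmax - v) / v
Km = 31 * (186 - 58) / 58
Km = 68.4138 uM

68.4138 uM


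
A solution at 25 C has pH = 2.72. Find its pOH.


pOH = 14 - pH
pOH = 14 - 2.72
pOH = 11.28

11.28


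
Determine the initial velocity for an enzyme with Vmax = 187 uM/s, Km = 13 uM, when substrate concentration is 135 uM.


v = Vmax * [S] / (Km + [S])
v = 187 * 135 / (13 + 135)
v = 170.5743 uM/s

170.5743 uM/s


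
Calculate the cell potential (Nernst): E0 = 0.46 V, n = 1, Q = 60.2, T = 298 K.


E = E0 - (RT/nF) * ln(Q)
E = 0.46 - (8.314 * 298 / (1 * 96485)) * ln(60.2)
E = 0.3548 V

0.3548 V


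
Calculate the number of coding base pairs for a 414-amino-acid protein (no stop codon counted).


Each amino acid = 1 codon = 3 bp
bp = 414 * 3 = 1242 bp

1242 bp


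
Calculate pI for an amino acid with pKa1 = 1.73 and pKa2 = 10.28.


pI = (pKa1 + pKa2) / 2
pI = (1.73 + 10.28) / 2
pI = 6.005

6.005


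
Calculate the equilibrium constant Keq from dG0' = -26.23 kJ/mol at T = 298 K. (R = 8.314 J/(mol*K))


Keq = exp(-dG0 * 1000 / (R * T))
Keq = exp(-(-26.23) * 1000 / (8.314 * 298))
Keq = 39615.5856

39615.5856


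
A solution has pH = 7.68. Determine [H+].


[H+] = 10^(-pH)
[H+] = 10^(-7.68)
[H+] = 2.089e-08 M

2.089e-08 M


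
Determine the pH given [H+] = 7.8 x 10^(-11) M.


pH = -log10([H+])
pH = -log10(7.8 x 10^(-11))
pH = 10.1079

10.1079


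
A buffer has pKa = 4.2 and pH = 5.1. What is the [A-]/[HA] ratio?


[A-]/[HA] = 10^(pH - pKa)
= 10^(5.1 - 4.2)
= 7.9433

7.9433


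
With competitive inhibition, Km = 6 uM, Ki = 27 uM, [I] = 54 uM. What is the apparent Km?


Km_app = Km * (1 + [I]/Ki)
Km_app = 6 * (1 + 54/27)
Km_app = 18.0 uM

18.0 uM


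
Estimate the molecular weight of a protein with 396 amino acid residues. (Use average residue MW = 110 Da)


MW = n_residues * 110 Da
MW = 396 * 110
MW = 43560 Da

43560 Da


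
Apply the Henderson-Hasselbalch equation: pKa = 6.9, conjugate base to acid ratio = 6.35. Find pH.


pH = pKa + log10([A-]/[HA])
pH = 6.9 + log10(6.35)
pH = 7.7028

7.7028


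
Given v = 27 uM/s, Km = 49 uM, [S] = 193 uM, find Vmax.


Vmax = v * (Km + [S]) / [S]
Vmax = 27 * (49 + 193) / 193
Vmax = 33.8549 uM/s

33.8549 uM/s


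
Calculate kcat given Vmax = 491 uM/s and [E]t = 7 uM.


kcat = Vmax / [E]t
kcat = 491 / 7
kcat = 70.1429 s^-1

70.1429 s^-1


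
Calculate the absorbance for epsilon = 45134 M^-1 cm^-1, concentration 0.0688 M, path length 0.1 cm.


A = epsilon * c * l
A = 45134 * 0.0688 * 0.1
A = 310.5219

310.5219


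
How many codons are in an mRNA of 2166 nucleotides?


codons = nucleotides / 3
codons = 2166 / 3 = 722

722


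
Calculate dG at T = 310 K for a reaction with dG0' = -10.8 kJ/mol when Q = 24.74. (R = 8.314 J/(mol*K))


dG = dG0' + RT * ln(Q) / 1000
dG = -10.8 + 8.314 * 310 * ln(24.74) / 1000
dG = -2.5308 kJ/mol

-2.5308 kJ/mol


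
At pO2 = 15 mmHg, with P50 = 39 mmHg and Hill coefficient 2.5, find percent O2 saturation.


Y = pO2^n / (P50^n + pO2^n)
Y = 15^2.5 / (39^2.5 + 15^2.5)
Y = 8.4%

8.4%


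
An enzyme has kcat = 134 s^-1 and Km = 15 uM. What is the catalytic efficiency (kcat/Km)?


Catalytic efficiency = kcat / Km
= 134 / 15
= 8.9333 uM^-1*s^-1

8.9333 uM^-1*s^-1


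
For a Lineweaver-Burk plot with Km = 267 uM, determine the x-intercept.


x-intercept = -1/Km
= -1/267
= -0.0037 1/uM

-0.0037 1/uM


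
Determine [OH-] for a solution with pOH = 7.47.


[OH-] = 10^(-pOH)
[OH-] = 10^(-7.47)
[OH-] = 3.388e-08 M

3.388e-08 M


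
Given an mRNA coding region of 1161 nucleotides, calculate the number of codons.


codons = nucleotides / 3
codons = 1161 / 3 = 387

387


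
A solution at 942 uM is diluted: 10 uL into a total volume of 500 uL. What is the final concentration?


C2 = C1 * V1 / V2
C2 = 942 * 10 / 500
C2 = 18.84 uM

18.84 uM


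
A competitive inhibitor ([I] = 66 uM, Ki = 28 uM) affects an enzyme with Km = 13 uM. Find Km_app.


Km_app = Km * (1 + [I]/Ki)
Km_app = 13 * (1 + 66/28)
Km_app = 43.6429 uM

43.6429 uM


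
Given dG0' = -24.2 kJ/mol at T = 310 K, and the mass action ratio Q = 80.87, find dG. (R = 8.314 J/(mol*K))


dG = dG0' + RT * ln(Q) / 1000
dG = -24.2 + 8.314 * 310 * ln(80.87) / 1000
dG = -12.8782 kJ/mol

-12.8782 kJ/mol


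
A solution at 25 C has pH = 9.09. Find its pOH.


pOH = 14 - pH
pOH = 14 - 9.09
pOH = 4.91

4.91


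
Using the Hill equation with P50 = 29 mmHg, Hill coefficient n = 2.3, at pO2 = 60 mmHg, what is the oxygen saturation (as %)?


Y = pO2^n / (P50^n + pO2^n)
Y = 60^2.3 / (29^2.3 + 60^2.3)
Y = 84.19%

84.19%


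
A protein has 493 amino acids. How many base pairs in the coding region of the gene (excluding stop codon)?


Each amino acid = 1 codon = 3 bp
bp = 493 * 3 = 1479 bp

1479 bp


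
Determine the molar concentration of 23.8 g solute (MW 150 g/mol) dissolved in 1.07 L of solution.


C = (mass / MW) / volume
C = (23.8 / 150) / 1.07
C = 0.1483 M

0.1483 M


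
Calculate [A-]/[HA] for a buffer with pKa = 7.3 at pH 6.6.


[A-]/[HA] = 10^(pH - pKa)
= 10^(6.6 - 7.3)
= 0.1995

0.1995


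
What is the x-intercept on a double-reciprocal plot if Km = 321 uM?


x-intercept = -1/Km
= -1/321
= -0.0031 1/uM

-0.0031 1/uM


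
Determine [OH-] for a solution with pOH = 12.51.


[OH-] = 10^(-pOH)
[OH-] = 10^(-12.51)
[OH-] = 3.090e-13 M

3.090e-13 M


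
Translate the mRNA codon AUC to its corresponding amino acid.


Standard genetic code lookup.
Codon AUC -> Ile

Ile


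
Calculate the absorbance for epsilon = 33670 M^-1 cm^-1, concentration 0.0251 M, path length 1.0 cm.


A = epsilon * c * l
A = 33670 * 0.0251 * 1.0
A = 845.117

845.117


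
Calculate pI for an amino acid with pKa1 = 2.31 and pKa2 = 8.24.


pI = (pKa1 + pKa2) / 2
pI = (2.31 + 8.24) / 2
pI = 5.275

5.275


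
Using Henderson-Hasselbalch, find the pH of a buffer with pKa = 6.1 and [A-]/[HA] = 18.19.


pH = pKa + log10([A-]/[HA])
pH = 6.1 + log10(18.19)
pH = 7.3598

7.3598


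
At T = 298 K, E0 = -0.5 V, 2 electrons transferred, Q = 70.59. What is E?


E = E0 - (RT/nF) * ln(Q)
E = -0.5 - (8.314 * 298 / (2 * 96485)) * ln(70.59)
E = -0.5547 V

-0.5547 V


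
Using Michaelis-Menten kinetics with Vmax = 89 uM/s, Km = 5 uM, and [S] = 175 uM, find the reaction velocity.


v = Vmax * [S] / (Km + [S])
v = 89 * 175 / (5 + 175)
v = 86.5278 uM/s

86.5278 uM/s


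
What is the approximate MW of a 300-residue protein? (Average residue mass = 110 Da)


MW = n_residues * 110 Da
MW = 300 * 110
MW = 33000 Da

33000 Da


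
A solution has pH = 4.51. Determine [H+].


[H+] = 10^(-pH)
[H+] = 10^(-4.51)
[H+] = 3.090e-05 M

3.090e-05 M


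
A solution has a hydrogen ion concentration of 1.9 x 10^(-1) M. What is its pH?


pH = -log10([H+])
pH = -log10(1.9 x 10^(-1))
pH = 0.7212

0.7212


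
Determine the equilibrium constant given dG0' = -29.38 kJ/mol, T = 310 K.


Keq = exp(-dG0 * 1000 / (R * T))
Keq = exp(-(-29.38) * 1000 / (8.314 * 310))
Keq = 89263.6579

89263.6579


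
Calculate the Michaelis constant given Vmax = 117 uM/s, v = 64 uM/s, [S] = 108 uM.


Km = [S] * (Vmax - v) / v
Km = 108 * (117 - 64) / 64
Km = 89.4375 uM

89.4375 uM


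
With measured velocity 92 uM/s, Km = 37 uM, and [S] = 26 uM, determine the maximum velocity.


Vmax = v * (Km + [S]) / [S]
Vmax = 92 * (37 + 26) / 26
Vmax = 222.9231 uM/s

222.9231 uM/s


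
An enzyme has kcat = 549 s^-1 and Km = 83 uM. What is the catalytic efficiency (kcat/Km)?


Catalytic efficiency = kcat / Km
= 549 / 83
= 6.6145 uM^-1*s^-1

6.6145 uM^-1*s^-1


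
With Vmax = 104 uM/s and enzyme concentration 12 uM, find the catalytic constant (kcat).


kcat = Vmax / [E]t
kcat = 104 / 12
kcat = 8.6667 s^-1

8.6667 s^-1


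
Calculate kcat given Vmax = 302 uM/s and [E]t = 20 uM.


kcat = Vmax / [E]t
kcat = 302 / 20
kcat = 15.1 s^-1

15.1 s^-1


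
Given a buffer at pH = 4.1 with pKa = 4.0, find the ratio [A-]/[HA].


[A-]/[HA] = 10^(pH - pKa)
= 10^(4.1 - 4.0)
= 1.2589

1.2589


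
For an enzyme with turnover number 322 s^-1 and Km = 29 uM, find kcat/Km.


Catalytic efficiency = kcat / Km
= 322 / 29
= 11.1034 uM^-1*s^-1

11.1034 uM^-1*s^-1


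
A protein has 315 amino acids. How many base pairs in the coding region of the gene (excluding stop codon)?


Each amino acid = 1 codon = 3 bp
bp = 315 * 3 = 945 bp

945 bp


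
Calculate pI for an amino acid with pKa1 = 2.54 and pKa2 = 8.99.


pI = (pKa1 + pKa2) / 2
pI = (2.54 + 8.99) / 2
pI = 5.765

5.765


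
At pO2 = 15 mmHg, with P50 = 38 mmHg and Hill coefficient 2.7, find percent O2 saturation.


Y = pO2^n / (P50^n + pO2^n)
Y = 15^2.7 / (38^2.7 + 15^2.7)
Y = 7.52%

7.52%


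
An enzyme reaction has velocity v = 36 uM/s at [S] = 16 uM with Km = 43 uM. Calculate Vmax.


Vmax = v * (Km + [S]) / [S]
Vmax = 36 * (43 + 16) / 16
Vmax = 132.75 uM/s

132.75 uM/s


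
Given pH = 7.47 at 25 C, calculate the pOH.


pOH = 14 - pH
pOH = 14 - 7.47
pOH = 6.53

6.53


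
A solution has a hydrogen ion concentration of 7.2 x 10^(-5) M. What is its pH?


pH = -log10([H+])
pH = -log10(7.2 x 10^(-5))
pH = 4.1427

4.1427


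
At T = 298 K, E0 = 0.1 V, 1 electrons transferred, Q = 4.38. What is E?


E = E0 - (RT/nF) * ln(Q)
E = 0.1 - (8.314 * 298 / (1 * 96485)) * ln(4.38)
E = 0.0621 V

0.0621 V


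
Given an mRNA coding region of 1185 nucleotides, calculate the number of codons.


codons = nucleotides / 3
codons = 1185 / 3 = 395

395


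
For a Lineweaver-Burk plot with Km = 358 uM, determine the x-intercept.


x-intercept = -1/Km
= -1/358
= -0.0028 1/uM

-0.0028 1/uM


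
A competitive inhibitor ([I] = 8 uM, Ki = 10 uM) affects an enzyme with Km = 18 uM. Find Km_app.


Km_app = Km * (1 + [I]/Ki)
Km_app = 18 * (1 + 8/10)
Km_app = 32.4 uM

32.4 uM


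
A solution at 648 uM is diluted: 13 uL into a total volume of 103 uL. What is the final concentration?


C2 = C1 * V1 / V2
C2 = 648 * 13 / 103
C2 = 81.7864 uM

81.7864 uM


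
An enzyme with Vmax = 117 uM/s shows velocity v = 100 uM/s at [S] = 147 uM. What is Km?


Km = [S] * (Vmax - v) / v
Km = 147 * (117 - 100) / 100
Km = 24.99 uM

24.99 uM


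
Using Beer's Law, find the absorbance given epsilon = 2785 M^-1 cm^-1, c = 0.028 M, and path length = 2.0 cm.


A = epsilon * c * l
A = 2785 * 0.028 * 2.0
A = 155.96

155.96


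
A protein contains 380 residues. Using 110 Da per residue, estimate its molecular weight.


MW = n_residues * 110 Da
MW = 380 * 110
MW = 41800 Da

41800 Da


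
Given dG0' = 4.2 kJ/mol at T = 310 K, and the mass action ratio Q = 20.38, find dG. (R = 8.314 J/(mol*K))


dG = dG0' + RT * ln(Q) / 1000
dG = 4.2 + 8.314 * 310 * ln(20.38) / 1000
dG = 11.9695 kJ/mol

11.9695 kJ/mol


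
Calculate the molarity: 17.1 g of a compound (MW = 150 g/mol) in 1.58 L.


C = (mass / MW) / volume
C = (17.1 / 150) / 1.58
C = 0.0722 M

0.0722 M


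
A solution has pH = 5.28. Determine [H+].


[H+] = 10^(-pH)
[H+] = 10^(-5.28)
[H+] = 5.248e-06 M

5.248e-06 M


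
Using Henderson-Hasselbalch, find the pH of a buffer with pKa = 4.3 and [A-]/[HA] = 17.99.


pH = pKa + log10([A-]/[HA])
pH = 4.3 + log10(17.99)
pH = 5.555

5.555


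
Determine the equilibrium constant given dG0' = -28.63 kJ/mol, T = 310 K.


Keq = exp(-dG0 * 1000 / (R * T))
Keq = exp(-(-28.63) * 1000 / (8.314 * 310))
Keq = 66726.1375

66726.1375


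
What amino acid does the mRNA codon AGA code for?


Standard genetic code lookup.
Codon AGA -> Arg

Arg


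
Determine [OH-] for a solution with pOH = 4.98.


[OH-] = 10^(-pOH)
[OH-] = 10^(-4.98)
[OH-] = 1.047e-05 M

1.047e-05 M


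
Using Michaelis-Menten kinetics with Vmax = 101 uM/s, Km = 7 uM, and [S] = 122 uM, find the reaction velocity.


v = Vmax * [S] / (Km + [S])
v = 101 * 122 / (7 + 122)
v = 95.5194 uM/s

95.5194 uM/s


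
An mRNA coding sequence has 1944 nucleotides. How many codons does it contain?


codons = nucleotides / 3
codons = 1944 / 3 = 648

648


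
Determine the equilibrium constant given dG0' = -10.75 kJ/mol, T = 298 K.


Keq = exp(-dG0 * 1000 / (R * T))
Keq = exp(-(-10.75) * 1000 / (8.314 * 298))
Keq = 76.6252

76.6252


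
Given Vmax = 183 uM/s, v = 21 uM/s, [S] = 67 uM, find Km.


Km = [S] * (Vmax - v) / v
Km = 67 * (183 - 21) / 21
Km = 516.8571 uM

516.8571 uM


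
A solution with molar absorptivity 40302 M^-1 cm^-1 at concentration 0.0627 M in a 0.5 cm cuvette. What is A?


A = epsilon * c * l
A = 40302 * 0.0627 * 0.5
A = 1263.4677

1263.4677


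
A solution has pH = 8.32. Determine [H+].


[H+] = 10^(-pH)
[H+] = 10^(-8.32)
[H+] = 4.786e-09 M

4.786e-09 M


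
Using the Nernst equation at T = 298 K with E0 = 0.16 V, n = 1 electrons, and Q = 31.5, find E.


E = E0 - (RT/nF) * ln(Q)
E = 0.16 - (8.314 * 298 / (1 * 96485)) * ln(31.5)
E = 0.0714 V

0.0714 V


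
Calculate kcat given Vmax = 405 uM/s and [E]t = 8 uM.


kcat = Vmax / [E]t
kcat = 405 / 8
kcat = 50.625 s^-1

50.625 s^-1


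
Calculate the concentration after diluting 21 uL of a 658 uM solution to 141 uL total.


C2 = C1 * V1 / V2
C2 = 658 * 21 / 141
C2 = 98.0 uM

98.0 uM


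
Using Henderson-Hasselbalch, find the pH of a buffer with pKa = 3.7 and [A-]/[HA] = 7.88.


pH = pKa + log10([A-]/[HA])
pH = 3.7 + log10(7.88)
pH = 4.5965

4.5965


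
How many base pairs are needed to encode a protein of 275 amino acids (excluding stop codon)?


Each amino acid = 1 codon = 3 bp
bp = 275 * 3 = 825 bp

825 bp


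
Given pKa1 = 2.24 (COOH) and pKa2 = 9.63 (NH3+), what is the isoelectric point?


pI = (pKa1 + pKa2) / 2
pI = (2.24 + 9.63) / 2
pI = 5.935

5.935


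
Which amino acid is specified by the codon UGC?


Standard genetic code lookup.
Codon UGC -> Cys

Cys


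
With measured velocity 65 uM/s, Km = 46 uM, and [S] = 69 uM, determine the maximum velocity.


Vmax = v * (Km + [S]) / [S]
Vmax = 65 * (46 + 69) / 69
Vmax = 108.3333 uM/s

108.3333 uM/s


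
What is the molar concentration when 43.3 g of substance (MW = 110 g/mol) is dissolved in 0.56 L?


C = (mass / MW) / volume
C = (43.3 / 110) / 0.56
C = 0.7029 M

0.7029 M


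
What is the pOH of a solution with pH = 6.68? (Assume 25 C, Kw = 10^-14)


pOH = 14 - pH
pOH = 14 - 6.68
pOH = 7.32

7.32


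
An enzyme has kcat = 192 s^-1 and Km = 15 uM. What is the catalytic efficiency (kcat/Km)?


Catalytic efficiency = kcat / Km
= 192 / 15
= 12.8 uM^-1*s^-1

12.8 uM^-1*s^-1


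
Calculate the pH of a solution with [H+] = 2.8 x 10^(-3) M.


pH = -log10([H+])
pH = -log10(2.8 x 10^(-3))
pH = 2.5528

2.5528


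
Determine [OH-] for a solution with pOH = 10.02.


[OH-] = 10^(-pOH)
[OH-] = 10^(-10.02)
[OH-] = 9.550e-11 M

9.550e-11 M


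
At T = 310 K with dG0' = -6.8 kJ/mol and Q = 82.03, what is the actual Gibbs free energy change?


dG = dG0' + RT * ln(Q) / 1000
dG = -6.8 + 8.314 * 310 * ln(82.03) / 1000
dG = 4.5586 kJ/mol

4.5586 kJ/mol


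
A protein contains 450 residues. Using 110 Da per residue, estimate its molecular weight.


MW = n_residues * 110 Da
MW = 450 * 110
MW = 49500 Da

49500 Da


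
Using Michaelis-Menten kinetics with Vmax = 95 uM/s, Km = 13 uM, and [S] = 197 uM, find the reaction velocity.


v = Vmax * [S] / (Km + [S])
v = 95 * 197 / (13 + 197)
v = 89.119 uM/s

89.119 uM/s


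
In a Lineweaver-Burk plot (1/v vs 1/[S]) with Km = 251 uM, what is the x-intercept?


x-intercept = -1/Km
= -1/251
= -0.004 1/uM

-0.004 1/uM


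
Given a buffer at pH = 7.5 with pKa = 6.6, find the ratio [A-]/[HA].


[A-]/[HA] = 10^(pH - pKa)
= 10^(7.5 - 6.6)
= 7.9433

7.9433


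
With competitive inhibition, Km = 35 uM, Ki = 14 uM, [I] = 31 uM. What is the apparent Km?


Km_app = Km * (1 + [I]/Ki)
Km_app = 35 * (1 + 31/14)
Km_app = 112.5 uM

112.5 uM


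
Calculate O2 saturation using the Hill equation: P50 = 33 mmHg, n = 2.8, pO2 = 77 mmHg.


Y = pO2^n / (P50^n + pO2^n)
Y = 77^2.8 / (33^2.8 + 77^2.8)
Y = 91.47%

91.47%


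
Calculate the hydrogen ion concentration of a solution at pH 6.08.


[H+] = 10^(-pH)
[H+] = 10^(-6.08)
[H+] = 8.318e-07 M

8.318e-07 M


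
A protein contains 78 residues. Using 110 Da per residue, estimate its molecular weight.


MW = n_residues * 110 Da
MW = 78 * 110
MW = 8580 Da

8580 Da


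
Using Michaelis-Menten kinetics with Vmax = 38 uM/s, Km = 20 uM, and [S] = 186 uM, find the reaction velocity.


v = Vmax * [S] / (Km + [S])
v = 38 * 186 / (20 + 186)
v = 34.3107 uM/s

34.3107 uM/s


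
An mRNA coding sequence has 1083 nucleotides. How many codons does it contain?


codons = nucleotides / 3
codons = 1083 / 3 = 361

361


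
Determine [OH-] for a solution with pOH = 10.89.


[OH-] = 10^(-pOH)
[OH-] = 10^(-10.89)
[OH-] = 1.288e-11 M

1.288e-11 M


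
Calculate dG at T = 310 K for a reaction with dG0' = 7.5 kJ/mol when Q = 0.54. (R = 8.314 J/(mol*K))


dG = dG0' + RT * ln(Q) / 1000
dG = 7.5 + 8.314 * 310 * ln(0.54) / 1000
dG = 5.9119 kJ/mol

5.9119 kJ/mol


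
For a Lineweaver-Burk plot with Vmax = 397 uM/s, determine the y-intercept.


y-intercept = 1/Vmax
= 1/397
= 0.0025 s/uM

0.0025 s/uM


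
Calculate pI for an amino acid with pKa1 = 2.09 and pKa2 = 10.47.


pI = (pKa1 + pKa2) / 2
pI = (2.09 + 10.47) / 2
pI = 6.28

6.28


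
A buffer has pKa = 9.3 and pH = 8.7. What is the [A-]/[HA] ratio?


[A-]/[HA] = 10^(pH - pKa)
= 10^(8.7 - 9.3)
= 0.2512

0.2512


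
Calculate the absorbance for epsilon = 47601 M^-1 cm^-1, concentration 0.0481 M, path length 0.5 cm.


A = epsilon * c * l
A = 47601 * 0.0481 * 0.5
A = 1144.804

1144.804


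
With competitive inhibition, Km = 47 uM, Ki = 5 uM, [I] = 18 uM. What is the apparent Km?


Km_app = Km * (1 + [I]/Ki)
Km_app = 47 * (1 + 18/5)
Km_app = 216.2 uM

216.2 uM


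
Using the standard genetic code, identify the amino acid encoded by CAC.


Standard genetic code lookup.
Codon CAC -> His

His


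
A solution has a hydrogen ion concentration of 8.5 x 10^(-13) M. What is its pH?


pH = -log10([H+])
pH = -log10(8.5 x 10^(-13))
pH = 12.0706

12.0706


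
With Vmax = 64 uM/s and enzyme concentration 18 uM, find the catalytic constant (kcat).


kcat = Vmax / [E]t
kcat = 64 / 18
kcat = 3.5556 s^-1

3.5556 s^-1


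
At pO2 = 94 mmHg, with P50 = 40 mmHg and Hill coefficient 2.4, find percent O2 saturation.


Y = pO2^n / (P50^n + pO2^n)
Y = 94^2.4 / (40^2.4 + 94^2.4)
Y = 88.6%

88.6%


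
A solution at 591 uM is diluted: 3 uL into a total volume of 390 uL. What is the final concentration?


C2 = C1 * V1 / V2
C2 = 591 * 3 / 390
C2 = 4.5462 uM

4.5462 uM


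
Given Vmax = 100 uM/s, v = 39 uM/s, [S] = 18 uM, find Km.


Km = [S] * (Vmax - v) / v
Km = 18 * (100 - 39) / 39
Km = 28.1538 uM

28.1538 uM


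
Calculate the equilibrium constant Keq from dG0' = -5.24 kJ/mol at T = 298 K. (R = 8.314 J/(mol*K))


Keq = exp(-dG0 * 1000 / (R * T))
Keq = exp(-(-5.24) * 1000 / (8.314 * 298))
Keq = 8.2894

8.2894


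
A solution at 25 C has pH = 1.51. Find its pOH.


pOH = 14 - pH
pOH = 14 - 1.51
pOH = 12.49

12.49


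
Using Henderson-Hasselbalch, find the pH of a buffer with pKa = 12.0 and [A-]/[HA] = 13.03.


pH = pKa + log10([A-]/[HA])
pH = 12.0 + log10(13.03)
pH = 13.1149

13.1149


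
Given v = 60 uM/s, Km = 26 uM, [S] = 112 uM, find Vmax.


Vmax = v * (Km + [S]) / [S]
Vmax = 60 * (26 + 112) / 112
Vmax = 73.9286 uM/s

73.9286 uM/s


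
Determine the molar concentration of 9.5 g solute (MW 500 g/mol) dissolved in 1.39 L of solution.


C = (mass / MW) / volume
C = (9.5 / 500) / 1.39
C = 0.0137 M

0.0137 M


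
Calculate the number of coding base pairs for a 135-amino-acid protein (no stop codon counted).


Each amino acid = 1 codon = 3 bp
bp = 135 * 3 = 405 bp

405 bp


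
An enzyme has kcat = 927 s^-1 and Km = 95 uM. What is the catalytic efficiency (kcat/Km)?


Catalytic efficiency = kcat / Km
= 927 / 95
= 9.7579 uM^-1*s^-1

9.7579 uM^-1*s^-1


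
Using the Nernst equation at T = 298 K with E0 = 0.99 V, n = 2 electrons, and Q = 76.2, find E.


E = E0 - (RT/nF) * ln(Q)
E = 0.99 - (8.314 * 298 / (2 * 96485)) * ln(76.2)
E = 0.9344 V

0.9344 V


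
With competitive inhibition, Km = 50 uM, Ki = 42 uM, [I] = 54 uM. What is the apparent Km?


Km_app = Km * (1 + [I]/Ki)
Km_app = 50 * (1 + 54/42)
Km_app = 114.2857 uM

114.2857 uM


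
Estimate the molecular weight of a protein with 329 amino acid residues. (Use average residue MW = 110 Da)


MW = n_residues * 110 Da
MW = 329 * 110
MW = 36190 Da

36190 Da


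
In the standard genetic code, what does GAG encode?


Standard genetic code lookup.
Codon GAG -> Glu

Glu


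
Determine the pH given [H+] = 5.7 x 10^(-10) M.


pH = -log10([H+])
pH = -log10(5.7 x 10^(-10))
pH = 9.2441

9.2441


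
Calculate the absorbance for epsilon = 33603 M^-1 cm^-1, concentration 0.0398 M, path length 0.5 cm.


A = epsilon * c * l
A = 33603 * 0.0398 * 0.5
A = 668.6997

668.6997


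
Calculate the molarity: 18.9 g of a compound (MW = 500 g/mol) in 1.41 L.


C = (mass / MW) / volume
C = (18.9 / 500) / 1.41
C = 0.0268 M

0.0268 M


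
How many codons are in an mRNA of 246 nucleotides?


codons = nucleotides / 3
codons = 246 / 3 = 82

82


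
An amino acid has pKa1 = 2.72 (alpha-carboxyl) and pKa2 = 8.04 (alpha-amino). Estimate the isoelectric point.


pI = (pKa1 + pKa2) / 2
pI = (2.72 + 8.04) / 2
pI = 5.38

5.38


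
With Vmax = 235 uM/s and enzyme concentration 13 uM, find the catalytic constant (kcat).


kcat = Vmax / [E]t
kcat = 235 / 13
kcat = 18.0769 s^-1

18.0769 s^-1


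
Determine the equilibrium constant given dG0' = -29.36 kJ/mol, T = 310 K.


Keq = exp(-dG0 * 1000 / (R * T))
Keq = exp(-(-29.36) * 1000 / (8.314 * 310))
Keq = 88573.658

88573.658


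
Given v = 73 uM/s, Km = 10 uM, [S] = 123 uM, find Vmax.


Vmax = v * (Km + [S]) / [S]
Vmax = 73 * (10 + 123) / 123
Vmax = 78.935 uM/s

78.935 uM/s


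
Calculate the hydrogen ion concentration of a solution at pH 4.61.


[H+] = 10^(-pH)
[H+] = 10^(-4.61)
[H+] = 2.455e-05 M

2.455e-05 M


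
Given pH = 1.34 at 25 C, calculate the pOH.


pOH = 14 - pH
pOH = 14 - 1.34
pOH = 12.66

12.66


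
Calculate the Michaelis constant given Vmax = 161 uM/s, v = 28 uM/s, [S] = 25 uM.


Km = [S] * (Vmax - v) / v
Km = 25 * (161 - 28) / 28
Km = 118.75 uM

118.75 uM


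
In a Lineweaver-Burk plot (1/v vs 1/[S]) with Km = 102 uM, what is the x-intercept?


x-intercept = -1/Km
= -1/102
= -0.0098 1/uM

-0.0098 1/uM


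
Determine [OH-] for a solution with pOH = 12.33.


[OH-] = 10^(-pOH)
[OH-] = 10^(-12.33)
[OH-] = 4.677e-13 M

4.677e-13 M


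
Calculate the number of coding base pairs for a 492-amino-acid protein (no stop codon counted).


Each amino acid = 1 codon = 3 bp
bp = 492 * 3 = 1476 bp

1476 bp


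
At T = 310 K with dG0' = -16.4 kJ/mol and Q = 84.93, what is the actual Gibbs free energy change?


dG = dG0' + RT * ln(Q) / 1000
dG = -16.4 + 8.314 * 310 * ln(84.93) / 1000
dG = -4.9519 kJ/mol

-4.9519 kJ/mol


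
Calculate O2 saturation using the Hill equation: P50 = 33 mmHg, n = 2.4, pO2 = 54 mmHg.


Y = pO2^n / (P50^n + pO2^n)
Y = 54^2.4 / (33^2.4 + 54^2.4)
Y = 76.53%

76.53%


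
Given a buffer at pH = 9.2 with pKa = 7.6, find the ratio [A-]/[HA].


[A-]/[HA] = 10^(pH - pKa)
= 10^(9.2 - 7.6)
= 39.8107

39.8107


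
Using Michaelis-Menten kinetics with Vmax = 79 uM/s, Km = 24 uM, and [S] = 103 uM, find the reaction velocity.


v = Vmax * [S] / (Km + [S])
v = 79 * 103 / (24 + 103)
v = 64.0709 uM/s

64.0709 uM/s


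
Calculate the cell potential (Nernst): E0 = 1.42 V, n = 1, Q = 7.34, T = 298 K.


E = E0 - (RT/nF) * ln(Q)
E = 1.42 - (8.314 * 298 / (1 * 96485)) * ln(7.34)
E = 1.3688 V

1.3688 V


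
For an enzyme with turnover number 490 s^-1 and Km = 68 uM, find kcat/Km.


Catalytic efficiency = kcat / Km
= 490 / 68
= 7.2059 uM^-1*s^-1

7.2059 uM^-1*s^-1


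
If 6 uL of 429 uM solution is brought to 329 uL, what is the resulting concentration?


C2 = C1 * V1 / V2
C2 = 429 * 6 / 329
C2 = 7.8237 uM

7.8237 uM


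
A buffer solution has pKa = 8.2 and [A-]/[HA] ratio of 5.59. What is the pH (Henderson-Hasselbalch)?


pH = pKa + log10([A-]/[HA])
pH = 8.2 + log10(5.59)
pH = 8.9474

8.9474


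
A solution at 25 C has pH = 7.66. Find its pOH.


pOH = 14 - pH
pOH = 14 - 7.66
pOH = 6.34

6.34


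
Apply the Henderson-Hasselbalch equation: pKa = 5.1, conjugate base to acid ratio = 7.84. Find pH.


pH = pKa + log10([A-]/[HA])
pH = 5.1 + log10(7.84)
pH = 5.9943

5.9943


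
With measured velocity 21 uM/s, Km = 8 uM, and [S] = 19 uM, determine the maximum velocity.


Vmax = v * (Km + [S]) / [S]
Vmax = 21 * (8 + 19) / 19
Vmax = 29.8421 uM/s

29.8421 uM/s


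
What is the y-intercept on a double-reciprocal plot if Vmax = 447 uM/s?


y-intercept = 1/Vmax
= 1/447
= 0.0022 s/uM

0.0022 s/uM


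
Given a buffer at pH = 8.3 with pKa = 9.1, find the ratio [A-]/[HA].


[A-]/[HA] = 10^(pH - pKa)
= 10^(8.3 - 9.1)
= 0.1585

0.1585


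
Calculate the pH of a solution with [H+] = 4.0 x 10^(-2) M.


pH = -log10([H+])
pH = -log10(4.0 x 10^(-2))
pH = 1.3979

1.3979


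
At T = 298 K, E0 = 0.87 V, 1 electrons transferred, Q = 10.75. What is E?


E = E0 - (RT/nF) * ln(Q)
E = 0.87 - (8.314 * 298 / (1 * 96485)) * ln(10.75)
E = 0.809 V

0.809 V


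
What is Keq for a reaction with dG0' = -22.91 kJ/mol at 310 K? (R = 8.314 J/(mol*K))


Keq = exp(-dG0 * 1000 / (R * T))
Keq = exp(-(-22.91) * 1000 / (8.314 * 310))
Keq = 7251.8334

7251.8334


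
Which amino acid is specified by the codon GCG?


Standard genetic code lookup.
Codon GCG -> Ala

Ala


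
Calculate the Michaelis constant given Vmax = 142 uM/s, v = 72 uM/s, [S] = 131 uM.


Km = [S] * (Vmax - v) / v
Km = 131 * (142 - 72) / 72
Km = 127.3611 uM

127.3611 uM


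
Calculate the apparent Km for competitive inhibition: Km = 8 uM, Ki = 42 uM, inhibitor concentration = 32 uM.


Km_app = Km * (1 + [I]/Ki)
Km_app = 8 * (1 + 32/42)
Km_app = 14.0952 uM

14.0952 uM


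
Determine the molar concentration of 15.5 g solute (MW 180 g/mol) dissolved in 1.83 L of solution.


C = (mass / MW) / volume
C = (15.5 / 180) / 1.83
C = 0.0471 M

0.0471 M


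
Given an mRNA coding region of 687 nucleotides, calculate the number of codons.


codons = nucleotides / 3
codons = 687 / 3 = 229

229


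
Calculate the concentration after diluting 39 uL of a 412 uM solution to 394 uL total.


C2 = C1 * V1 / V2
C2 = 412 * 39 / 394
C2 = 40.7817 uM

40.7817 uM


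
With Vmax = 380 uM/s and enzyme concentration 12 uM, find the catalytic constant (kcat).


kcat = Vmax / [E]t
kcat = 380 / 12
kcat = 31.6667 s^-1

31.6667 s^-1


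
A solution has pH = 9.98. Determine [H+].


[H+] = 10^(-pH)
[H+] = 10^(-9.98)
[H+] = 1.047e-10 M

1.047e-10 M


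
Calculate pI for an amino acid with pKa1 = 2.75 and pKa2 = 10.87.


pI = (pKa1 + pKa2) / 2
pI = (2.75 + 10.87) / 2
pI = 6.81

6.81


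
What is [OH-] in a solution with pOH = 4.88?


[OH-] = 10^(-pOH)
[OH-] = 10^(-4.88)
[OH-] = 1.318e-05 M

1.318e-05 M


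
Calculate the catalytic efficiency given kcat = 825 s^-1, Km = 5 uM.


Catalytic efficiency = kcat / Km
= 825 / 5
= 165.0 uM^-1*s^-1

165.0 uM^-1*s^-1


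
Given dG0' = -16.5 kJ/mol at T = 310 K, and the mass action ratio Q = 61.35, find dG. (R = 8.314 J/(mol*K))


dG = dG0' + RT * ln(Q) / 1000
dG = -16.5 + 8.314 * 310 * ln(61.35) / 1000
dG = -5.8901 kJ/mol

-5.8901 kJ/mol


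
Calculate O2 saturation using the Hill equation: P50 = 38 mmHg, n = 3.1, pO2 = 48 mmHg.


Y = pO2^n / (P50^n + pO2^n)
Y = 48^3.1 / (38^3.1 + 48^3.1)
Y = 67.35%

67.35%


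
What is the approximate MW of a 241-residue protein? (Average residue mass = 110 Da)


MW = n_residues * 110 Da
MW = 241 * 110
MW = 26510 Da

26510 Da
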